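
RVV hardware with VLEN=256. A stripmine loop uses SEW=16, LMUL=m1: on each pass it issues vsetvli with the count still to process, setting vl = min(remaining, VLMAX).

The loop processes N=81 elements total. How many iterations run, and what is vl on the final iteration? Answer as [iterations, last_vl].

VLMAX = VLEN×LMUL/SEW = 256×1/16 = 16
iterations = ceil(81/16) = 6; final-pass vl = 1

[iterations, last_vl] = [6, 1]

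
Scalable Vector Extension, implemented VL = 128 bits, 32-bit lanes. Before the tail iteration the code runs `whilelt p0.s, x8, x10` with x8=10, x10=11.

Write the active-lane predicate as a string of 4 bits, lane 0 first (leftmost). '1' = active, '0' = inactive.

128-bit reg / 32-bit elem → 4 lanes
p0[j] = (10+j < 11); true for j=0..0 → 1 lanes set
bits (lane 0 leftmost): 1000

predicate = 1000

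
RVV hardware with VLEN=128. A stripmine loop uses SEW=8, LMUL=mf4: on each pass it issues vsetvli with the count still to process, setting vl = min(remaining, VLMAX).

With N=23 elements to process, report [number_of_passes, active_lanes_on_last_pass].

VLMAX = (128 × 1/4) / 8 = 4 lanes
23 elements at 4/iter → 6 passes, remainder 3 on the last

[iterations, last_vl] = [6, 3]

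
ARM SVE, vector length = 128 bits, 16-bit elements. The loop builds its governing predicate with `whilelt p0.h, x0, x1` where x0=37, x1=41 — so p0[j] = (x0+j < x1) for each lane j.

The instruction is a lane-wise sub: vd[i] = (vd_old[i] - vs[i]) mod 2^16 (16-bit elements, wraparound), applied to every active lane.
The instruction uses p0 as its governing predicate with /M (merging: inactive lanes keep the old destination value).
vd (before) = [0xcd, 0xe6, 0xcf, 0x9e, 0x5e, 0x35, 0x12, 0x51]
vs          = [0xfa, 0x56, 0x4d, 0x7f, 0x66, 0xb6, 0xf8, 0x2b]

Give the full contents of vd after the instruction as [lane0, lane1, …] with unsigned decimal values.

register lanes = 128/16 = 8
whilelt: lane j active iff 37+j < 41 → j < 4 → 4 active
lane  0: sub(0xcd,0xfa) ⇒ 0xffd3
lane  1: sub(0xe6,0x56) ⇒ 0x90
lane  2: sub(0xcf,0x4d) ⇒ 0x82
lane  3: sub(0x9e,0x7f) ⇒ 0x1f
lane  4: tail/keep ⇒ 0x5e
lane  5: tail/keep ⇒ 0x35
lane  6: tail/keep ⇒ 0x12
lane  7: tail/keep ⇒ 0x51

vd = [65491, 144, 130, 31, 94, 53, 18, 81]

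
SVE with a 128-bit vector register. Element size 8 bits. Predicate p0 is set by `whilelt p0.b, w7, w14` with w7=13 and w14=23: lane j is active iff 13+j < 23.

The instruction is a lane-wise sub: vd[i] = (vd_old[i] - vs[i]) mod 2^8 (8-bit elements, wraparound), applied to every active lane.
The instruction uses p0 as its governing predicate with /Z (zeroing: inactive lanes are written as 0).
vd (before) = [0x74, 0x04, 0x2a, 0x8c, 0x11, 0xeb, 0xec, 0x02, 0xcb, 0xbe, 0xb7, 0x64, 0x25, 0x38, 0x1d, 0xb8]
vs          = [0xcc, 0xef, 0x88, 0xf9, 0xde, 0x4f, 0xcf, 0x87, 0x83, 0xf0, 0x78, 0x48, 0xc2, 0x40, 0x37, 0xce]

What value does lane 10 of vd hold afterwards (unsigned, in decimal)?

vd[10] = 0

lane count: 128 div 8 = 16
p0[j] = (13+j < 23); true for j=0..9 → 10 lanes set
  i=0: sub(0x74,0xcc) → 168
  i=1: sub(0x04,0xef) → 21
  i=2: sub(0x2a,0x88) → 162
  i=3: sub(0x8c,0xf9) → 147
  i=4: sub(0x11,0xde) → 51
  i=5: sub(0xeb,0x4f) → 156
  i=6: sub(0xec,0xcf) → 29
  i=7: sub(0x02,0x87) → 123
  i=8: sub(0xcb,0x83) → 72
  i=9: sub(0xbe,0xf0) → 206
  i=10: tail/zero → 0
  i=11: tail/zero → 0
  i=12: tail/zero → 0
  i=13: tail/zero → 0
  i=14: tail/zero → 0
  i=15: tail/zero → 0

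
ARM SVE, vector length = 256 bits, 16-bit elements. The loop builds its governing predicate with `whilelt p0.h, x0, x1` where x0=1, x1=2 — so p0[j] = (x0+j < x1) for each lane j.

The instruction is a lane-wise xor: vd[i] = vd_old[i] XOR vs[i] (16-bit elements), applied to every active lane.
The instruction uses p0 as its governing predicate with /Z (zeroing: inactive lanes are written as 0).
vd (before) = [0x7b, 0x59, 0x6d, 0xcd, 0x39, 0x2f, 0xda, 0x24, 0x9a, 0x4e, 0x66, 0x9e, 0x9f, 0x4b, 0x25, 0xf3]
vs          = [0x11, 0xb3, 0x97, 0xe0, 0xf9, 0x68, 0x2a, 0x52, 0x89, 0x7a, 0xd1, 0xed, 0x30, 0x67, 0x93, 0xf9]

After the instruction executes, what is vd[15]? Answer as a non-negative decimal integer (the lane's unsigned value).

vd[15] = 0

register lanes = 256/16 = 16
p0[j] = (1+j < 2); true for j=0..0 → 1 lanes set
vd[0] xor(0x7b,0x11) -> 0x6a
vd[1] tail/zero -> 0x00
vd[2] tail/zero -> 0x00
vd[3] tail/zero -> 0x00
vd[4] tail/zero -> 0x00
vd[5] tail/zero -> 0x00
vd[6] tail/zero -> 0x00
vd[7] tail/zero -> 0x00
vd[8] tail/zero -> 0x00
vd[9] tail/zero -> 0x00
vd[10] tail/zero -> 0x00
vd[11] tail/zero -> 0x00
vd[12] tail/zero -> 0x00
vd[13] tail/zero -> 0x00
vd[14] tail/zero -> 0x00
vd[15] tail/zero -> 0x00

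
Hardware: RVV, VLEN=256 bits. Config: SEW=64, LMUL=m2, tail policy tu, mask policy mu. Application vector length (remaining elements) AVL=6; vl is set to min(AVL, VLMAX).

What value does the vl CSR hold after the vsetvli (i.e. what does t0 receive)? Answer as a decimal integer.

lanes per group: 256·2/64 = 8
AVL=6 ≤ VLMAX=8, so vl = 6

vl = 6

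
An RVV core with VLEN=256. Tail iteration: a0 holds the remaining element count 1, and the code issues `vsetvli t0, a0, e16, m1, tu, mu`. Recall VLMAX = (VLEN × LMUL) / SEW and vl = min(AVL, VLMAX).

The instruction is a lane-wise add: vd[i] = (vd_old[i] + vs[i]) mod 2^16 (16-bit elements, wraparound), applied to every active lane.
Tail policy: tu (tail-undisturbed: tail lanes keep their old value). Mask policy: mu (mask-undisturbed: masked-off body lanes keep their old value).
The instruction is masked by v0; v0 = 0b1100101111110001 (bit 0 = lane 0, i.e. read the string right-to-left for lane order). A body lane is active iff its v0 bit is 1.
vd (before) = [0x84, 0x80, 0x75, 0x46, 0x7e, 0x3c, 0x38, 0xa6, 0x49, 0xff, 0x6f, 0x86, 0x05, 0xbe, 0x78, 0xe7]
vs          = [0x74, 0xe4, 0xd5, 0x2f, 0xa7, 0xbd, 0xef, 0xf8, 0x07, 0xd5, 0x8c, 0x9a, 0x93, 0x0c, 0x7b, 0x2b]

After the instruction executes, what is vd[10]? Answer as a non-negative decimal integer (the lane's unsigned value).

VLMAX = VLEN×LMUL/SEW = 256×1/16 = 16
vl = min(AVL, VLMAX) = min(1, 16) = 1
[0] add(0x84,0x74) = 0xf8
[1] tail/keep = 0x80
[2] tail/keep = 0x75
[3] tail/keep = 0x46
[4] tail/keep = 0x7e
[5] tail/keep = 0x3c
[6] tail/keep = 0x38
[7] tail/keep = 0xa6
[8] tail/keep = 0x49
[9] tail/keep = 0xff
[10] tail/keep = 0x6f
[11] tail/keep = 0x86
[12] tail/keep = 0x05
[13] tail/keep = 0xbe
[14] tail/keep = 0x78
[15] tail/keep = 0xe7

vd[10] = 111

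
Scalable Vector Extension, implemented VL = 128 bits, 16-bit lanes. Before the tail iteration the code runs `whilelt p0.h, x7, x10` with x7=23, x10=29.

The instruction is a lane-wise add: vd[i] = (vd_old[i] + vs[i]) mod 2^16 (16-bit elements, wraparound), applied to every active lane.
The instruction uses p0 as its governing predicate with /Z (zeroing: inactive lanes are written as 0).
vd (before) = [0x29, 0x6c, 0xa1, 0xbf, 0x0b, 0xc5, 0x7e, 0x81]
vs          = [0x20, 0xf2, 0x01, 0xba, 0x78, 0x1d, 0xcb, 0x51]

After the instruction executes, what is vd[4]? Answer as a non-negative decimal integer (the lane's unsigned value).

128-bit reg / 16-bit elem → 8 lanes
p0[j] = (23+j < 29); true for j=0..5 → 6 lanes set
lane  0: add(0x29,0x20) ⇒ 0x49
lane  1: add(0x6c,0xf2) ⇒ 0x15e
lane  2: add(0xa1,0x01) ⇒ 0xa2
lane  3: add(0xbf,0xba) ⇒ 0x179
lane  4: add(0x0b,0x78) ⇒ 0x83
lane  5: add(0xc5,0x1d) ⇒ 0xe2
lane  6: tail/zero ⇒ 0x00
lane  7: tail/zero ⇒ 0x00

vd[4] = 131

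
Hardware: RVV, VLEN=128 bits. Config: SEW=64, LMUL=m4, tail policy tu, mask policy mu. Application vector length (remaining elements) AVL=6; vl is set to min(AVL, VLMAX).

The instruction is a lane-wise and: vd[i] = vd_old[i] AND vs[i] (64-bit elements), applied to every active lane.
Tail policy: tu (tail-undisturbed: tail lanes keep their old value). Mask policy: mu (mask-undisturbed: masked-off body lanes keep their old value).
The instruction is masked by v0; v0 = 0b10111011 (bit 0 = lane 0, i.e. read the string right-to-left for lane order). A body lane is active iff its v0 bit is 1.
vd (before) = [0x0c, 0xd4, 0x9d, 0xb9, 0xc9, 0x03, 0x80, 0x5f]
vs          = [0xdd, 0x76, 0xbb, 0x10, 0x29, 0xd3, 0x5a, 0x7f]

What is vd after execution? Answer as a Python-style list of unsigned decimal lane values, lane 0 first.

lanes per group: 128·4/64 = 8
AVL=6 ≤ VLMAX=8, so vl = 6
lane  0: and(0x0c,0xdd) ⇒ 0x0c
lane  1: and(0xd4,0x76) ⇒ 0x54
lane  2: mask-off/keep ⇒ 0x9d
lane  3: and(0xb9,0x10) ⇒ 0x10
lane  4: and(0xc9,0x29) ⇒ 0x09
lane  5: and(0x03,0xd3) ⇒ 0x03
lane  6: tail/keep ⇒ 0x80
lane  7: tail/keep ⇒ 0x5f

vd = [12, 84, 157, 16, 9, 3, 128, 95]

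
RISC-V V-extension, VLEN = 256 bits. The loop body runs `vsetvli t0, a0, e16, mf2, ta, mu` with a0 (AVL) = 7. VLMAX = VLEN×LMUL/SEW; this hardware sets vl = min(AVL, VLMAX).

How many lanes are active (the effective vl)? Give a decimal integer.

vl = 7

lanes per group: 256·1/2/16 = 8
vl = min(AVL, VLMAX) = min(7, 8) = 7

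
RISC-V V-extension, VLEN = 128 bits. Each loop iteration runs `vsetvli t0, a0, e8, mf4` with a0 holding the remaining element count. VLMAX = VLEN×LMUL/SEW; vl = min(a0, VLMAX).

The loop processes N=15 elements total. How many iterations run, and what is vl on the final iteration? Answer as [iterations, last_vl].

lanes per group: 128·1/4/8 = 4
N=15: ⌈15/4⌉ = 4 iters; last vl = 15 − 3×4 = 3

[iterations, last_vl] = [4, 3]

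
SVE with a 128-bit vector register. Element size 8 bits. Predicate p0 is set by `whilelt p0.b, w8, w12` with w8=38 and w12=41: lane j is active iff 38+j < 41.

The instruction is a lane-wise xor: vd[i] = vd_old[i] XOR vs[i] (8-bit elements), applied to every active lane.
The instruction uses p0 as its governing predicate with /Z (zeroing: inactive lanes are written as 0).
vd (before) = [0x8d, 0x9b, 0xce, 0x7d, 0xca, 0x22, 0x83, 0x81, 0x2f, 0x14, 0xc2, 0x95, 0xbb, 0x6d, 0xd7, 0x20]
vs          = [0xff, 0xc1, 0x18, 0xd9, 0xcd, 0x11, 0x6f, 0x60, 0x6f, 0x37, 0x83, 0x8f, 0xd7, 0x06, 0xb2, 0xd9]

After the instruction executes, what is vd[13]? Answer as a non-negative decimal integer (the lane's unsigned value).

vd[13] = 0

lane count: 128 div 8 = 16
whilelt: lane j active iff 38+j < 41 → j < 3 → 3 active
lane  0: xor(0x8d,0xff) ⇒ 0x72
lane  1: xor(0x9b,0xc1) ⇒ 0x5a
lane  2: xor(0xce,0x18) ⇒ 0xd6
lane  3: tail/zero ⇒ 0x00
lane  4: tail/zero ⇒ 0x00
lane  5: tail/zero ⇒ 0x00
lane  6: tail/zero ⇒ 0x00
lane  7: tail/zero ⇒ 0x00
lane  8: tail/zero ⇒ 0x00
lane  9: tail/zero ⇒ 0x00
lane 10: tail/zero ⇒ 0x00
lane 11: tail/zero ⇒ 0x00
lane 12: tail/zero ⇒ 0x00
lane 13: tail/zero ⇒ 0x00
lane 14: tail/zero ⇒ 0x00
lane 15: tail/zero ⇒ 0x00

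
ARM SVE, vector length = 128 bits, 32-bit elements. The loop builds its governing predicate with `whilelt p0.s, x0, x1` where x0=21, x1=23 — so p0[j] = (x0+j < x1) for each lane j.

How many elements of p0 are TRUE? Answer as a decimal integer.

vl = 2

128-bit reg / 32-bit elem → 4 lanes
p0[j] = (21+j < 23); true for j=0..1 → 2 lanes set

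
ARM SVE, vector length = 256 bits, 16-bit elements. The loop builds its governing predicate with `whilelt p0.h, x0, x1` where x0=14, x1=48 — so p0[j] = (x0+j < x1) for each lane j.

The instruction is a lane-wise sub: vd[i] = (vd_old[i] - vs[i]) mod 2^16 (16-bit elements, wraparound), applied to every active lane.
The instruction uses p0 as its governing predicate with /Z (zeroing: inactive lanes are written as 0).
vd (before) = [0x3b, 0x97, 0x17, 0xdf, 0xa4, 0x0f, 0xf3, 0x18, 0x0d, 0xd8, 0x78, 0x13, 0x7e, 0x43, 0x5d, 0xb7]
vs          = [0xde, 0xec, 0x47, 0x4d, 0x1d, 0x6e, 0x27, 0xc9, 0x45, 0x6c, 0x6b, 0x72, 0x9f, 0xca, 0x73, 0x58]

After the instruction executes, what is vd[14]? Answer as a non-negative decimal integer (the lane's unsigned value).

vd[14] = 65514

register lanes = 256/16 = 16
active while 14+j < 48, i.e. j ∈ [0,34) capped at 16 ⇒ 16
  i=0: sub(0x3b,0xde) → 65373
  i=1: sub(0x97,0xec) → 65451
  i=2: sub(0x17,0x47) → 65488
  i=3: sub(0xdf,0x4d) → 146
  i=4: sub(0xa4,0x1d) → 135
  i=5: sub(0x0f,0x6e) → 65441
  i=6: sub(0xf3,0x27) → 204
  i=7: sub(0x18,0xc9) → 65359
  i=8: sub(0x0d,0x45) → 65480
  i=9: sub(0xd8,0x6c) → 108
  i=10: sub(0x78,0x6b) → 13
  i=11: sub(0x13,0x72) → 65441
  i=12: sub(0x7e,0x9f) → 65503
  i=13: sub(0x43,0xca) → 65401
  i=14: sub(0x5d,0x73) → 65514
  i=15: sub(0xb7,0x58) → 95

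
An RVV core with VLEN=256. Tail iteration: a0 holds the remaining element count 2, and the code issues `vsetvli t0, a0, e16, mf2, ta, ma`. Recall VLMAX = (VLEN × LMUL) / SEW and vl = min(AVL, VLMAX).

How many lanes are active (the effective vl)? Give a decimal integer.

lanes per group: 256·1/2/16 = 8
vl ← min(2, 8) = 2

vl = 2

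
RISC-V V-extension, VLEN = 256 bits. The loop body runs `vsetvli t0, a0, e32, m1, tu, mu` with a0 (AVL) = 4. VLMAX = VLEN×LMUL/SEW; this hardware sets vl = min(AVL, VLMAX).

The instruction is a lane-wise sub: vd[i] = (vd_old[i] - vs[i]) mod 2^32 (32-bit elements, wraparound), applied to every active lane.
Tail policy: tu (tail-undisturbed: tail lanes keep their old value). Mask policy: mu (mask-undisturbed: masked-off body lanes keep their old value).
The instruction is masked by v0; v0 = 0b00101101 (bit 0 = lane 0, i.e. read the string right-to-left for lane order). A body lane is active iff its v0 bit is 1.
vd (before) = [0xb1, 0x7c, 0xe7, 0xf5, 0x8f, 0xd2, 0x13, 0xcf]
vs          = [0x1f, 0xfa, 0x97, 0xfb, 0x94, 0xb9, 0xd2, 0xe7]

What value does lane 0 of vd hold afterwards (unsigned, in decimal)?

lanes per group: 256·1/32 = 8
vl = min(AVL, VLMAX) = min(4, 8) = 4
lane  0: sub(0xb1,0x1f) ⇒ 0x92
lane  1: mask-off/keep ⇒ 0x7c
lane  2: sub(0xe7,0x97) ⇒ 0x50
lane  3: sub(0xf5,0xfb) ⇒ 0xfffffffa
lane  4: tail/keep ⇒ 0x8f
lane  5: tail/keep ⇒ 0xd2
lane  6: tail/keep ⇒ 0x13
lane  7: tail/keep ⇒ 0xcf

vd[0] = 146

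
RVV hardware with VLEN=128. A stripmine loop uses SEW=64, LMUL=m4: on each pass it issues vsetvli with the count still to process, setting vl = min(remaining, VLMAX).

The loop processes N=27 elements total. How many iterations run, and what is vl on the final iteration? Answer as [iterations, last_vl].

[iterations, last_vl] = [4, 3]

VLMAX = VLEN×LMUL/SEW = 128×4/64 = 8
27 elements at 8/iter → 4 passes, remainder 3 on the last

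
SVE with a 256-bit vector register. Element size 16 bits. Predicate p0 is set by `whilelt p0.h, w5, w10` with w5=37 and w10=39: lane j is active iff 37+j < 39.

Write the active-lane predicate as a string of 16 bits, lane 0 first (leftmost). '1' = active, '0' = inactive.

lane count: 256 div 16 = 16
p0[j] = (37+j < 39); true for j=0..1 → 2 lanes set
bits (lane 0 leftmost): 1100000000000000

predicate = 1100000000000000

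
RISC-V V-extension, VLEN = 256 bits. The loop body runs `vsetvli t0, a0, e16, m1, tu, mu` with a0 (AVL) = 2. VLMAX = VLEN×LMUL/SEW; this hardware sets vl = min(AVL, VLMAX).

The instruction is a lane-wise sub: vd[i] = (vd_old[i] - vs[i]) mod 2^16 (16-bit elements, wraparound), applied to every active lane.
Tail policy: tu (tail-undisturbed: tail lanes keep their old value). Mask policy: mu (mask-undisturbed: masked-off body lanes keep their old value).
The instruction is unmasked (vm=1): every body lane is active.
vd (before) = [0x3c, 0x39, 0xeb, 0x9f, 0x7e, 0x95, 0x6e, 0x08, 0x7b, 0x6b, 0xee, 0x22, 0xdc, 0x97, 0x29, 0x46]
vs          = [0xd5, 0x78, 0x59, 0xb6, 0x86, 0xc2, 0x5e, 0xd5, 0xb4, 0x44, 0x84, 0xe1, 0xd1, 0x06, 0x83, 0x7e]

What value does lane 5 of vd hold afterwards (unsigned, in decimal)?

vd[5] = 149

VLMAX = (256 × 1) / 16 = 16 lanes
vl = min(AVL, VLMAX) = min(2, 16) = 2
[0] sub(0x3c,0xd5) = 0xff67
[1] sub(0x39,0x78) = 0xffc1
[2] tail/keep = 0xeb
[3] tail/keep = 0x9f
[4] tail/keep = 0x7e
[5] tail/keep = 0x95
[6] tail/keep = 0x6e
[7] tail/keep = 0x08
[8] tail/keep = 0x7b
[9] tail/keep = 0x6b
[10] tail/keep = 0xee
[11] tail/keep = 0x22
[12] tail/keep = 0xdc
[13] tail/keep = 0x97
[14] tail/keep = 0x29
[15] tail/keep = 0x46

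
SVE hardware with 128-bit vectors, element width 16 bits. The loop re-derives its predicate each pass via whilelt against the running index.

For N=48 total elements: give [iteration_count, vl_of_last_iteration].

128-bit reg / 16-bit elem → 8 lanes
N=48: ⌈48/8⌉ = 6 iters; last vl = 48 − 5×8 = 8

[iterations, last_vl] = [6, 8]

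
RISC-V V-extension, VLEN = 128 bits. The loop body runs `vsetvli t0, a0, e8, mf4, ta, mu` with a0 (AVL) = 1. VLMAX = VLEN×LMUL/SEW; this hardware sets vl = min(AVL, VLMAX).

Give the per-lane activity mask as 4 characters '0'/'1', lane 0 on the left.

predicate = 1000

VLMAX = (128 × 1/4) / 8 = 4 lanes
AVL=1 ≤ VLMAX=4, so vl = 1
bits (lane 0 leftmost): 1000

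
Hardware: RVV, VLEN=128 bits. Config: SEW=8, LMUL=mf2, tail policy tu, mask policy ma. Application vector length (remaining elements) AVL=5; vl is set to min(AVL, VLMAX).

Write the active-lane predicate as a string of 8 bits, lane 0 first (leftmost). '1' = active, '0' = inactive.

predicate = 11111000

lanes per group: 128·1/2/8 = 8
vl = min(AVL, VLMAX) = min(5, 8) = 5
bits (lane 0 leftmost): 11111000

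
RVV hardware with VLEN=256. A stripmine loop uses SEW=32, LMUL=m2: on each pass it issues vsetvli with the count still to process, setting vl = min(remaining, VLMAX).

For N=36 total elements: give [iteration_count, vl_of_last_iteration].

VLMAX = (256 × 2) / 32 = 16 lanes
N=36: ⌈36/16⌉ = 3 iters; last vl = 36 − 2×16 = 4

[iterations, last_vl] = [3, 4]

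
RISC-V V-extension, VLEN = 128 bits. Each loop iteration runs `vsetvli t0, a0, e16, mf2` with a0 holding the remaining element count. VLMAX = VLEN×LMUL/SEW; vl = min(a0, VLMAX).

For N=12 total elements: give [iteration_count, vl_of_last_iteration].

VLMAX = VLEN×LMUL/SEW = 128×1/2/16 = 4
N=12: ⌈12/4⌉ = 3 iters; last vl = 12 − 2×4 = 4

[iterations, last_vl] = [3, 4]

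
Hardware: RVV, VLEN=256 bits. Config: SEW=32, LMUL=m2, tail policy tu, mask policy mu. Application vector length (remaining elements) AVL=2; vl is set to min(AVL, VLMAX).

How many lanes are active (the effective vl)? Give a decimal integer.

VLMAX = (256 × 2) / 32 = 16 lanes
AVL=2 ≤ VLMAX=16, so vl = 2

vl = 2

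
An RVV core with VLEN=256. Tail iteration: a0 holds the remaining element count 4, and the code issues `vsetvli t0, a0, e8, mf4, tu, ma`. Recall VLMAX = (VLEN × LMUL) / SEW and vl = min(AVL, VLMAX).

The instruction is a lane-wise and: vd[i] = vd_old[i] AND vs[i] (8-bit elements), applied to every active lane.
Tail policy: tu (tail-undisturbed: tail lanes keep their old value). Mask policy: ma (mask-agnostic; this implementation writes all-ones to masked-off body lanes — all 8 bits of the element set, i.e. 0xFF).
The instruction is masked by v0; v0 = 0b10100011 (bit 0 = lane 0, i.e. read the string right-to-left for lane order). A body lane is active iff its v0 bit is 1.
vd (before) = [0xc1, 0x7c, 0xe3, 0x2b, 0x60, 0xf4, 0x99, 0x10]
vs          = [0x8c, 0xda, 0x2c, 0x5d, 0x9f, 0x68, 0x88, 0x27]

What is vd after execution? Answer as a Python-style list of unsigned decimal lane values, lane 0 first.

vd = [128, 88, 255, 255, 96, 244, 153, 16]

lanes per group: 256·1/4/8 = 8
vl = min(AVL, VLMAX) = min(4, 8) = 4
vd[0] and(0xc1,0x8c) -> 0x80
vd[1] and(0x7c,0xda) -> 0x58
vd[2] mask-off/ones -> 0xff
vd[3] mask-off/ones -> 0xff
vd[4] tail/keep -> 0x60
vd[5] tail/keep -> 0xf4
vd[6] tail/keep -> 0x99
vd[7] tail/keep -> 0x10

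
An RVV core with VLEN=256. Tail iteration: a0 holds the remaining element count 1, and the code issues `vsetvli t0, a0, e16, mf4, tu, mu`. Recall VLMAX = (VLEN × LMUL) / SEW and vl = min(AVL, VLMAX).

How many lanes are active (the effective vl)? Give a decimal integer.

lanes per group: 256·1/4/16 = 4
vl ← min(1, 4) = 1

vl = 1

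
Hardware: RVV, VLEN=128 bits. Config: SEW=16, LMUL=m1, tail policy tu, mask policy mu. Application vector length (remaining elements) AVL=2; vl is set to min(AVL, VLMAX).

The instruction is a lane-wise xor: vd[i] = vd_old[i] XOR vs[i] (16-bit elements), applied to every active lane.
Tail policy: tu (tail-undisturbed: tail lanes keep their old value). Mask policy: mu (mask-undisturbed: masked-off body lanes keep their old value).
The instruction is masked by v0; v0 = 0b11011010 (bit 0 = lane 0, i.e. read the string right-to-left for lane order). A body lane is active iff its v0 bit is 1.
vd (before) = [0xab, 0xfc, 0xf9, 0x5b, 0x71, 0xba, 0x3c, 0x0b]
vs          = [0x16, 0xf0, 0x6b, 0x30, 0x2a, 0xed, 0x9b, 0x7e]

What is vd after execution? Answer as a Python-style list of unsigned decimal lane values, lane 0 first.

vd = [171, 12, 249, 91, 113, 186, 60, 11]

VLMAX = (128 × 1) / 16 = 8 lanes
vl = min(AVL, VLMAX) = min(2, 8) = 2
vd[0] mask-off/keep -> 0xab
vd[1] xor(0xfc,0xf0) -> 0x0c
vd[2] tail/keep -> 0xf9
vd[3] tail/keep -> 0x5b
vd[4] tail/keep -> 0x71
vd[5] tail/keep -> 0xba
vd[6] tail/keep -> 0x3c
vd[7] tail/keep -> 0x0b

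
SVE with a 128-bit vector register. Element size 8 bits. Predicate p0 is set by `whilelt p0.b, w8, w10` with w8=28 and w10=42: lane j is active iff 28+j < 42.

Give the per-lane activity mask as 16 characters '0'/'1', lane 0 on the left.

predicate = 1111111111111100

register lanes = 128/8 = 16
whilelt: lane j active iff 28+j < 42 → j < 14 → 14 active
bits (lane 0 leftmost): 1111111111111100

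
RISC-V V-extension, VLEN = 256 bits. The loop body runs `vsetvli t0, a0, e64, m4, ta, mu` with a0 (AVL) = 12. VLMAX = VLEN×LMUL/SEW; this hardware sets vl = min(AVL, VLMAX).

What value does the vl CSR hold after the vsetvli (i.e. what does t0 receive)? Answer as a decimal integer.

VLMAX = VLEN×LMUL/SEW = 256×4/64 = 16
vl ← min(12, 16) = 12

vl = 12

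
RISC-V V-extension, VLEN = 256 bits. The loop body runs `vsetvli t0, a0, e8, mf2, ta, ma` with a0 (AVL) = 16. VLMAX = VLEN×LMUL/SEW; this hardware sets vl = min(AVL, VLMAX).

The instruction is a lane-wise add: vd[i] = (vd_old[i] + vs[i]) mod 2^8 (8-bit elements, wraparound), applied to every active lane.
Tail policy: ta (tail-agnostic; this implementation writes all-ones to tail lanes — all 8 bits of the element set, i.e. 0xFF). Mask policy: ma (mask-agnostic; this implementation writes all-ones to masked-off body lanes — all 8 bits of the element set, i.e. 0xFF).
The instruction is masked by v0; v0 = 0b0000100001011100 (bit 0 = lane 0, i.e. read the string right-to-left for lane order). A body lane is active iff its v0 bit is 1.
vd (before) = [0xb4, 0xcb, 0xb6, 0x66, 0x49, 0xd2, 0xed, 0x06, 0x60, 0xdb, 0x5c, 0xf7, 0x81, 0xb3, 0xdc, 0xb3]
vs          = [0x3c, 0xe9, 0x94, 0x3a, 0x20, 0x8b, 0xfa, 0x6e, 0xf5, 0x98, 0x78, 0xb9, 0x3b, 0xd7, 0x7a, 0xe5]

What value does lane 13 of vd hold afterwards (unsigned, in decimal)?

vd[13] = 255

VLMAX = (256 × 1/2) / 8 = 16 lanes
vl = min(AVL, VLMAX) = min(16, 16) = 16
vd[0] mask-off/ones -> 0xff
vd[1] mask-off/ones -> 0xff
vd[2] add(0xb6,0x94) -> 0x4a
vd[3] add(0x66,0x3a) -> 0xa0
vd[4] add(0x49,0x20) -> 0x69
vd[5] mask-off/ones -> 0xff
vd[6] add(0xed,0xfa) -> 0xe7
vd[7] mask-off/ones -> 0xff
vd[8] mask-off/ones -> 0xff
vd[9] mask-off/ones -> 0xff
vd[10] mask-off/ones -> 0xff
vd[11] add(0xf7,0xb9) -> 0xb0
vd[12] mask-off/ones -> 0xff
vd[13] mask-off/ones -> 0xff
vd[14] mask-off/ones -> 0xff
vd[15] mask-off/ones -> 0xff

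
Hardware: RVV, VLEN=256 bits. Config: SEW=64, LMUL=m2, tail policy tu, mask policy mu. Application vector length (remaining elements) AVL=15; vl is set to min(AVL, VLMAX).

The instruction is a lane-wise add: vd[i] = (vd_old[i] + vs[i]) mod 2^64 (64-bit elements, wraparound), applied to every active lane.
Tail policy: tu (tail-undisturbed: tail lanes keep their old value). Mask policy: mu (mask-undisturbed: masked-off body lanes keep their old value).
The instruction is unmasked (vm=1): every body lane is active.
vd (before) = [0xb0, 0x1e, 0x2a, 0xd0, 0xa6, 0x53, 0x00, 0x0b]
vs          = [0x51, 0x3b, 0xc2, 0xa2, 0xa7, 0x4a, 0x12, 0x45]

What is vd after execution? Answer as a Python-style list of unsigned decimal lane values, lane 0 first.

vd = [257, 89, 236, 370, 333, 157, 18, 80]

VLMAX = (256 × 2) / 64 = 8 lanes
vl ← min(15, 8) = 8
vd[0] add(0xb0,0x51) -> 0x101
vd[1] add(0x1e,0x3b) -> 0x59
vd[2] add(0x2a,0xc2) -> 0xec
vd[3] add(0xd0,0xa2) -> 0x172
vd[4] add(0xa6,0xa7) -> 0x14d
vd[5] add(0x53,0x4a) -> 0x9d
vd[6] add(0x00,0x12) -> 0x12
vd[7] add(0x0b,0x45) -> 0x50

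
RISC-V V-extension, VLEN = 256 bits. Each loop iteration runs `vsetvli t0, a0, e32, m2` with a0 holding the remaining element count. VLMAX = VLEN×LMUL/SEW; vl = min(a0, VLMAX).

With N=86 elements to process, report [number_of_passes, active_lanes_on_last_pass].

VLMAX = VLEN×LMUL/SEW = 256×2/32 = 16
86 elements at 16/iter → 6 passes, remainder 6 on the last

[iterations, last_vl] = [6, 6]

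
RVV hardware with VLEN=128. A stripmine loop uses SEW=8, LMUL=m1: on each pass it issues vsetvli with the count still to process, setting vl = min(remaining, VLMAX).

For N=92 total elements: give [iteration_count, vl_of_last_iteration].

VLMAX = VLEN×LMUL/SEW = 128×1/8 = 16
N=92: ⌈92/16⌉ = 6 iters; last vl = 92 − 5×16 = 12

[iterations, last_vl] = [6, 12]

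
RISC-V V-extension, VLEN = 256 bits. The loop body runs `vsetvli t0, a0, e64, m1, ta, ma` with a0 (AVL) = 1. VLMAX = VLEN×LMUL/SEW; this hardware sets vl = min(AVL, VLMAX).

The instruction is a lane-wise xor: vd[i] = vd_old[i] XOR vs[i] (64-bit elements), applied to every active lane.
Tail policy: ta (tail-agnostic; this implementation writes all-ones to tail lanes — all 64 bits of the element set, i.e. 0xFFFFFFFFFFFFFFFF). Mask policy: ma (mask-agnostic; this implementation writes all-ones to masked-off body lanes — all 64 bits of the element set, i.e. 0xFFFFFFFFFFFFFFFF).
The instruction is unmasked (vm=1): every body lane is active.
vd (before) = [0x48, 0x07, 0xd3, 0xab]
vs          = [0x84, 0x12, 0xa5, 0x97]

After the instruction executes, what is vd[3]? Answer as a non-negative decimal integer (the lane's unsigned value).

VLMAX = (256 × 1) / 64 = 4 lanes
AVL=1 ≤ VLMAX=4, so vl = 1
lane  0: xor(0x48,0x84) ⇒ 0xcc
lane  1: tail/ones ⇒ 0xffffffffffffffff
lane  2: tail/ones ⇒ 0xffffffffffffffff
lane  3: tail/ones ⇒ 0xffffffffffffffff

vd[3] = 18446744073709551615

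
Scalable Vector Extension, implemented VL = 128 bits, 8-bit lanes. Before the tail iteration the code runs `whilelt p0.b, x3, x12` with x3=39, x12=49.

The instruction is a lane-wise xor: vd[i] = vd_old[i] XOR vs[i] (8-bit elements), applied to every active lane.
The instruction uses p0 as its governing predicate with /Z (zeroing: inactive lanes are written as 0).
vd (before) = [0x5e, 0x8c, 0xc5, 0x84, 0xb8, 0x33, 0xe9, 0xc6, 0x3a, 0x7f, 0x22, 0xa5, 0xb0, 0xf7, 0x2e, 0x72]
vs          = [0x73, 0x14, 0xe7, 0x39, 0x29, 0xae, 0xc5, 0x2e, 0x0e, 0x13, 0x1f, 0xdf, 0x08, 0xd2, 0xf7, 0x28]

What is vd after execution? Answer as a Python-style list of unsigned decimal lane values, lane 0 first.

vd = [45, 152, 34, 189, 145, 157, 44, 232, 52, 108, 0, 0, 0, 0, 0, 0]

lane count: 128 div 8 = 16
p0[j] = (39+j < 49); true for j=0..9 → 10 lanes set
lane  0: xor(0x5e,0x73) ⇒ 0x2d
lane  1: xor(0x8c,0x14) ⇒ 0x98
lane  2: xor(0xc5,0xe7) ⇒ 0x22
lane  3: xor(0x84,0x39) ⇒ 0xbd
lane  4: xor(0xb8,0x29) ⇒ 0x91
lane  5: xor(0x33,0xae) ⇒ 0x9d
lane  6: xor(0xe9,0xc5) ⇒ 0x2c
lane  7: xor(0xc6,0x2e) ⇒ 0xe8
lane  8: xor(0x3a,0x0e) ⇒ 0x34
lane  9: xor(0x7f,0x13) ⇒ 0x6c
lane 10: tail/zero ⇒ 0x00
lane 11: tail/zero ⇒ 0x00
lane 12: tail/zero ⇒ 0x00
lane 13: tail/zero ⇒ 0x00
lane 14: tail/zero ⇒ 0x00
lane 15: tail/zero ⇒ 0x00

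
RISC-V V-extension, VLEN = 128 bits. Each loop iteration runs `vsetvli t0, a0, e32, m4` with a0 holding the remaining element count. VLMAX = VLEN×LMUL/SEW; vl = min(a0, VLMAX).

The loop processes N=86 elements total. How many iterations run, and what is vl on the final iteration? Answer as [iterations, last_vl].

VLMAX = VLEN×LMUL/SEW = 128×4/32 = 16
iterations = ceil(86/16) = 6; final-pass vl = 6

[iterations, last_vl] = [6, 6]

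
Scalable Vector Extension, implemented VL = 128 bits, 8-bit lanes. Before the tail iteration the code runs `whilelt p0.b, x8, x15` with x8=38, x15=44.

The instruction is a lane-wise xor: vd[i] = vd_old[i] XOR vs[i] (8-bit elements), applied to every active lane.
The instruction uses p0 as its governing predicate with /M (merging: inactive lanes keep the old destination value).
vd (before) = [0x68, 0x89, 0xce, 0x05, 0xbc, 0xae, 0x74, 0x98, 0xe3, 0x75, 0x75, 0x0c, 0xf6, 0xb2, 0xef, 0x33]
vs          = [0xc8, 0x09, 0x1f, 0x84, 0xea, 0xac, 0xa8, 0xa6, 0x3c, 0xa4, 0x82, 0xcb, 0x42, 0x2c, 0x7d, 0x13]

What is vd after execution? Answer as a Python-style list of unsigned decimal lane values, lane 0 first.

register lanes = 128/8 = 16
p0[j] = (38+j < 44); true for j=0..5 → 6 lanes set
  i=0: xor(0x68,0xc8) → 160
  i=1: xor(0x89,0x09) → 128
  i=2: xor(0xce,0x1f) → 209
  i=3: xor(0x05,0x84) → 129
  i=4: xor(0xbc,0xea) → 86
  i=5: xor(0xae,0xac) → 2
  i=6: tail/keep → 116
  i=7: tail/keep → 152
  i=8: tail/keep → 227
  i=9: tail/keep → 117
  i=10: tail/keep → 117
  i=11: tail/keep → 12
  i=12: tail/keep → 246
  i=13: tail/keep → 178
  i=14: tail/keep → 239
  i=15: tail/keep → 51

vd = [160, 128, 209, 129, 86, 2, 116, 152, 227, 117, 117, 12, 246, 178, 239, 51]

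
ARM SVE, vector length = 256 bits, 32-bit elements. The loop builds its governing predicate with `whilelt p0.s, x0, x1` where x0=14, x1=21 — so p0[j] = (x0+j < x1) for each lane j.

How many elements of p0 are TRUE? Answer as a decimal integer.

register lanes = 256/32 = 8
active while 14+j < 21, i.e. j ∈ [0,7) capped at 8 ⇒ 7

vl = 7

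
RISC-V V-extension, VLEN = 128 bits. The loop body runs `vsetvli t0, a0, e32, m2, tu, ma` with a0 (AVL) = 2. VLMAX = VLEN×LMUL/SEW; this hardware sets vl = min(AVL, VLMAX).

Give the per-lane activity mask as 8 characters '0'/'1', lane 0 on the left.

predicate = 11000000

VLMAX = (128 × 2) / 32 = 8 lanes
vl ← min(2, 8) = 2
bits (lane 0 leftmost): 11000000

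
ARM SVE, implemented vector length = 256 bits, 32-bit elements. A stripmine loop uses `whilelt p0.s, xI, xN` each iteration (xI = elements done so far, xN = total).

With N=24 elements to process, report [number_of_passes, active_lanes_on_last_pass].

[iterations, last_vl] = [3, 8]

256-bit reg / 32-bit elem → 8 lanes
iterations = ceil(24/8) = 3; final-pass vl = 8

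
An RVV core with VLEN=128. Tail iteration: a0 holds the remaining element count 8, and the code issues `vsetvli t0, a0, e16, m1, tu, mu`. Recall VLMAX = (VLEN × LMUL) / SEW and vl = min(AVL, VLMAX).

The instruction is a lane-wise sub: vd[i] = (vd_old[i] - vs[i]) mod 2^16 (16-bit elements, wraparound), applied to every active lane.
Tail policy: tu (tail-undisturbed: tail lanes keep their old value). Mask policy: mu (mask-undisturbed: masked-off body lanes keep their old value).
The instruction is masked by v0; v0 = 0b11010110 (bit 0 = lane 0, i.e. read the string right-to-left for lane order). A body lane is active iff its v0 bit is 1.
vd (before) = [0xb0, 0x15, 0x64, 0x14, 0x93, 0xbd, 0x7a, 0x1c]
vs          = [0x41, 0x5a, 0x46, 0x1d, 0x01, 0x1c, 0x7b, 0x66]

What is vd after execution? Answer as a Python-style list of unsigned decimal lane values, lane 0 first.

VLMAX = VLEN×LMUL/SEW = 128×1/16 = 8
AVL=8 ≤ VLMAX=8, so vl = 8
vd[0] mask-off/keep -> 0xb0
vd[1] sub(0x15,0x5a) -> 0xffbb
vd[2] sub(0x64,0x46) -> 0x1e
vd[3] mask-off/keep -> 0x14
vd[4] sub(0x93,0x01) -> 0x92
vd[5] mask-off/keep -> 0xbd
vd[6] sub(0x7a,0x7b) -> 0xffff
vd[7] sub(0x1c,0x66) -> 0xffb6

vd = [176, 65467, 30, 20, 146, 189, 65535, 65462]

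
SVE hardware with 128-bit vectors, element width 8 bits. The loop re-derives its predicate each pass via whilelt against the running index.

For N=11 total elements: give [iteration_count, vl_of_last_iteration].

128-bit reg / 8-bit elem → 16 lanes
11 elements at 16/iter → 1 passes, remainder 11 on the last

[iterations, last_vl] = [1, 11]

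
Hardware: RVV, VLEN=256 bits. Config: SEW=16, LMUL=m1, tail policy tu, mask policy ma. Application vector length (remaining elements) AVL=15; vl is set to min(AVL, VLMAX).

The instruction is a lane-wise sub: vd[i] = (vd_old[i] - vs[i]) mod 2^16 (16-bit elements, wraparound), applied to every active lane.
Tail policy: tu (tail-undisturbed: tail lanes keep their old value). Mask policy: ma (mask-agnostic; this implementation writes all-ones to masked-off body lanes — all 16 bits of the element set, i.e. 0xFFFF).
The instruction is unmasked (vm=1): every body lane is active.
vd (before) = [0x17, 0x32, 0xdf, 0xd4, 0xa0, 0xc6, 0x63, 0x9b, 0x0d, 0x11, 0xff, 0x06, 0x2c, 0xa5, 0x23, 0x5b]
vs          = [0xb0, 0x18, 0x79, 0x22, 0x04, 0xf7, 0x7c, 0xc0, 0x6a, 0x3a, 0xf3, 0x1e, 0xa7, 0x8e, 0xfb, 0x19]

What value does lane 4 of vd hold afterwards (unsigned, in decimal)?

vd[4] = 156

VLMAX = VLEN×LMUL/SEW = 256×1/16 = 16
vl = min(AVL, VLMAX) = min(15, 16) = 15
vd[0] sub(0x17,0xb0) -> 0xff67
vd[1] sub(0x32,0x18) -> 0x1a
vd[2] sub(0xdf,0x79) -> 0x66
vd[3] sub(0xd4,0x22) -> 0xb2
vd[4] sub(0xa0,0x04) -> 0x9c
vd[5] sub(0xc6,0xf7) -> 0xffcf
vd[6] sub(0x63,0x7c) -> 0xffe7
vd[7] sub(0x9b,0xc0) -> 0xffdb
vd[8] sub(0x0d,0x6a) -> 0xffa3
vd[9] sub(0x11,0x3a) -> 0xffd7
vd[10] sub(0xff,0xf3) -> 0x0c
vd[11] sub(0x06,0x1e) -> 0xffe8
vd[12] sub(0x2c,0xa7) -> 0xff85
vd[13] sub(0xa5,0x8e) -> 0x17
vd[14] sub(0x23,0xfb) -> 0xff28
vd[15] tail/keep -> 0x5b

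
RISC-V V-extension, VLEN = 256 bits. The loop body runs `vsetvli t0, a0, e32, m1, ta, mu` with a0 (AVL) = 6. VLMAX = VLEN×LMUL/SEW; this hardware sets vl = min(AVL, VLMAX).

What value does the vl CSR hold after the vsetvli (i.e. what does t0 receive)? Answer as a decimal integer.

vl = 6

lanes per group: 256·1/32 = 8
vl = min(AVL, VLMAX) = min(6, 8) = 6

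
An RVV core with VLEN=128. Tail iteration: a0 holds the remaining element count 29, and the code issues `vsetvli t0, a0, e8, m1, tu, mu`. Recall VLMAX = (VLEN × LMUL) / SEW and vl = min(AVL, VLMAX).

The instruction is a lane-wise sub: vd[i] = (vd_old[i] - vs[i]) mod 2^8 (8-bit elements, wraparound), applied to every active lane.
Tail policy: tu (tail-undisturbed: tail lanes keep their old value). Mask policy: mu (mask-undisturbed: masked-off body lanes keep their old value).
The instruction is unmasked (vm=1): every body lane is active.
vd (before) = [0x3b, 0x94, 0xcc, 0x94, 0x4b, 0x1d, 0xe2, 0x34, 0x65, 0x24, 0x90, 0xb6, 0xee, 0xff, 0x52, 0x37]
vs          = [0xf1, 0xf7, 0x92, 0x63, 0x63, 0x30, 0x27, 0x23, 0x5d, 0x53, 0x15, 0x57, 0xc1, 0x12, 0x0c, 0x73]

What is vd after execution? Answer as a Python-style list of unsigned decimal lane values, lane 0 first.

VLMAX = VLEN×LMUL/SEW = 128×1/8 = 16
vl = min(AVL, VLMAX) = min(29, 16) = 16
lane  0: sub(0x3b,0xf1) ⇒ 0x4a
lane  1: sub(0x94,0xf7) ⇒ 0x9d
lane  2: sub(0xcc,0x92) ⇒ 0x3a
lane  3: sub(0x94,0x63) ⇒ 0x31
lane  4: sub(0x4b,0x63) ⇒ 0xe8
lane  5: sub(0x1d,0x30) ⇒ 0xed
lane  6: sub(0xe2,0x27) ⇒ 0xbb
lane  7: sub(0x34,0x23) ⇒ 0x11
lane  8: sub(0x65,0x5d) ⇒ 0x08
lane  9: sub(0x24,0x53) ⇒ 0xd1
lane 10: sub(0x90,0x15) ⇒ 0x7b
lane 11: sub(0xb6,0x57) ⇒ 0x5f
lane 12: sub(0xee,0xc1) ⇒ 0x2d
lane 13: sub(0xff,0x12) ⇒ 0xed
lane 14: sub(0x52,0x0c) ⇒ 0x46
lane 15: sub(0x37,0x73) ⇒ 0xc4

vd = [74, 157, 58, 49, 232, 237, 187, 17, 8, 209, 123, 95, 45, 237, 70, 196]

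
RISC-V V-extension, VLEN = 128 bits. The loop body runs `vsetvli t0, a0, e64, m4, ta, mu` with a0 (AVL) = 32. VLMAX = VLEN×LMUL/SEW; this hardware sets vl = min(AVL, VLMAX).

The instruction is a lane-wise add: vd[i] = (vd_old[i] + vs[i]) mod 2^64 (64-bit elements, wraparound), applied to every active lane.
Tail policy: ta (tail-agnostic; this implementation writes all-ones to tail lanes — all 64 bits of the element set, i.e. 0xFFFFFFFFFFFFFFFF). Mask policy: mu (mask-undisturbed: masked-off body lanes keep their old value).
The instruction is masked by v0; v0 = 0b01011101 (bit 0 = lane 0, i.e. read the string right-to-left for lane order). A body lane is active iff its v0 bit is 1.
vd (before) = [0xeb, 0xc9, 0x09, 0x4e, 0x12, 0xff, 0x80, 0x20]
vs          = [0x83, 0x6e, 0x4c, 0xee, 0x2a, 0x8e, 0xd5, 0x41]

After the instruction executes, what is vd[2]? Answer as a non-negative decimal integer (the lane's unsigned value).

VLMAX = (128 × 4) / 64 = 8 lanes
vl = min(AVL, VLMAX) = min(32, 8) = 8
  i=0: add(0xeb,0x83) → 366
  i=1: mask-off/keep → 201
  i=2: add(0x09,0x4c) → 85
  i=3: add(0x4e,0xee) → 316
  i=4: add(0x12,0x2a) → 60
  i=5: mask-off/keep → 255
  i=6: add(0x80,0xd5) → 341
  i=7: mask-off/keep → 32

vd[2] = 85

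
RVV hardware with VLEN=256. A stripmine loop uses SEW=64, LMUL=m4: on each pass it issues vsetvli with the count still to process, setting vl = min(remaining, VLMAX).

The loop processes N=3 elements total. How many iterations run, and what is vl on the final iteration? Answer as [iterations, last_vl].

lanes per group: 256·4/64 = 16
N=3: ⌈3/16⌉ = 1 iters; last vl = 3 − 0×16 = 3

[iterations, last_vl] = [1, 3]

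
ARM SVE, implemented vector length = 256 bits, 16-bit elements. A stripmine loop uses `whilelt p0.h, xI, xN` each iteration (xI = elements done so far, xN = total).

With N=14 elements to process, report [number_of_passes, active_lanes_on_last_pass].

[iterations, last_vl] = [1, 14]

256-bit reg / 16-bit elem → 16 lanes
14 elements at 16/iter → 1 passes, remainder 14 on the last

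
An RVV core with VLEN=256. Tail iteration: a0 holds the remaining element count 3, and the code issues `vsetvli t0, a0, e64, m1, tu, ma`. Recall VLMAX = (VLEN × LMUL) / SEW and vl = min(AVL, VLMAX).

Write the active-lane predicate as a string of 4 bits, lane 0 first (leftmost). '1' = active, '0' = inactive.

VLMAX = (256 × 1) / 64 = 4 lanes
vl ← min(3, 4) = 3
bits (lane 0 leftmost): 1110

predicate = 1110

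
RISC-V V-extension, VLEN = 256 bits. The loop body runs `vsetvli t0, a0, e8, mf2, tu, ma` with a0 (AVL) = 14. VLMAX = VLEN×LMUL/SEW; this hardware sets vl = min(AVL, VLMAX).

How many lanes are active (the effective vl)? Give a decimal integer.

VLMAX = VLEN×LMUL/SEW = 256×1/2/8 = 16
vl ← min(14, 16) = 14

vl = 14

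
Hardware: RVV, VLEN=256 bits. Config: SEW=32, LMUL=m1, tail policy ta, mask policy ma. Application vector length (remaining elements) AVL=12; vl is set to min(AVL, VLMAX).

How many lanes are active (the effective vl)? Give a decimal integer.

lanes per group: 256·1/32 = 8
vl ← min(12, 8) = 8

vl = 8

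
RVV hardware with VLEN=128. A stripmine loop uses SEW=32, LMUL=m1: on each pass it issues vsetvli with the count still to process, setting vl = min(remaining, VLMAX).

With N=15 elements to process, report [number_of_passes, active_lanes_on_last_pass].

VLMAX = VLEN×LMUL/SEW = 128×1/32 = 4
iterations = ceil(15/4) = 4; final-pass vl = 3

[iterations, last_vl] = [4, 3]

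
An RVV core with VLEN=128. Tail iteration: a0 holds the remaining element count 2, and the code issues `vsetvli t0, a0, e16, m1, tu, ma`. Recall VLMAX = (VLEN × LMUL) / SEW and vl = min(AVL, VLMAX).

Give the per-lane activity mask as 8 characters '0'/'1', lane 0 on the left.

VLMAX = VLEN×LMUL/SEW = 128×1/16 = 8
vl = min(AVL, VLMAX) = min(2, 8) = 2
bits (lane 0 leftmost): 11000000

predicate = 11000000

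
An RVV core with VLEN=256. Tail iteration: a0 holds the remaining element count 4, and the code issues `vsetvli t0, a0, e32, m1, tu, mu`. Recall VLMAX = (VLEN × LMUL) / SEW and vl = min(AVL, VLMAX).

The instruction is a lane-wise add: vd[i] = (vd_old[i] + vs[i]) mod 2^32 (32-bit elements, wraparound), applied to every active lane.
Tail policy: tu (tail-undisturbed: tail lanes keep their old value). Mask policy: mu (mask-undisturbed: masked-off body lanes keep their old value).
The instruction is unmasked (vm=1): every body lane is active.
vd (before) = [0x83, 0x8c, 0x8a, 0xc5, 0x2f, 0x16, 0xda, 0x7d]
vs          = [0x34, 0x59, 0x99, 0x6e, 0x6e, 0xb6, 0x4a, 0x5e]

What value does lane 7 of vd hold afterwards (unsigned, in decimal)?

vd[7] = 125

VLMAX = (256 × 1) / 32 = 8 lanes
AVL=4 ≤ VLMAX=8, so vl = 4
lane  0: add(0x83,0x34) ⇒ 0xb7
lane  1: add(0x8c,0x59) ⇒ 0xe5
lane  2: add(0x8a,0x99) ⇒ 0x123
lane  3: add(0xc5,0x6e) ⇒ 0x133
lane  4: tail/keep ⇒ 0x2f
lane  5: tail/keep ⇒ 0x16
lane  6: tail/keep ⇒ 0xda
lane  7: tail/keep ⇒ 0x7d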